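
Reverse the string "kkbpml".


Input: kkbpml
Reading characters right to left:
  Position 5: 'l'
  Position 4: 'm'
  Position 3: 'p'
  Position 2: 'b'
  Position 1: 'k'
  Position 0: 'k'
Reversed: lmpbkk

lmpbkk


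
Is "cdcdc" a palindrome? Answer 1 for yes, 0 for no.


Input: cdcdc
Reversed: cdcdc
  Compare pos 0 ('c') with pos 4 ('c'): match
  Compare pos 1 ('d') with pos 3 ('d'): match
Result: palindrome

1


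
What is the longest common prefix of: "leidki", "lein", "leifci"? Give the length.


Words: leidki, lein, leifci
  Position 0: all 'l' => match
  Position 1: all 'e' => match
  Position 2: all 'i' => match
  Position 3: ('d', 'n', 'f') => mismatch, stop
LCP = "lei" (length 3)

3


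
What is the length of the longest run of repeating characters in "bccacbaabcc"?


Input: "bccacbaabcc"
Scanning for longest run:
  Position 1 ('c'): new char, reset run to 1
  Position 2 ('c'): continues run of 'c', length=2
  Position 3 ('a'): new char, reset run to 1
  Position 4 ('c'): new char, reset run to 1
  Position 5 ('b'): new char, reset run to 1
  Position 6 ('a'): new char, reset run to 1
  Position 7 ('a'): continues run of 'a', length=2
  Position 8 ('b'): new char, reset run to 1
  Position 9 ('c'): new char, reset run to 1
  Position 10 ('c'): continues run of 'c', length=2
Longest run: 'c' with length 2

2


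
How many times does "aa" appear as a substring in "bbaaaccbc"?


Searching for "aa" in "bbaaaccbc"
Scanning each position:
  Position 0: "bb" => no
  Position 1: "ba" => no
  Position 2: "aa" => MATCH
  Position 3: "aa" => MATCH
  Position 4: "ac" => no
  Position 5: "cc" => no
  Position 6: "cb" => no
  Position 7: "bc" => no
Total occurrences: 2

2


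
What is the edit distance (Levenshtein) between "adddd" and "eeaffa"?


Computing edit distance: "adddd" -> "eeaffa"
DP table:
           e    e    a    f    f    a
      0    1    2    3    4    5    6
  a   1    1    2    2    3    4    5
  d   2    2    2    3    3    4    5
  d   3    3    3    3    4    4    5
  d   4    4    4    4    4    5    5
  d   5    5    5    5    5    5    6
Edit distance = dp[5][6] = 6

6


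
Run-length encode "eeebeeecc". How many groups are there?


Input: eeebeeecc
Scanning for consecutive runs:
  Group 1: 'e' x 3 (positions 0-2)
  Group 2: 'b' x 1 (positions 3-3)
  Group 3: 'e' x 3 (positions 4-6)
  Group 4: 'c' x 2 (positions 7-8)
Total groups: 4

4


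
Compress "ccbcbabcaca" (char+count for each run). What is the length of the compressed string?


Input: ccbcbabcaca
Runs:
  'c' x 2 => "c2"
  'b' x 1 => "b1"
  'c' x 1 => "c1"
  'b' x 1 => "b1"
  'a' x 1 => "a1"
  'b' x 1 => "b1"
  'c' x 1 => "c1"
  'a' x 1 => "a1"
  'c' x 1 => "c1"
  'a' x 1 => "a1"
Compressed: "c2b1c1b1a1b1c1a1c1a1"
Compressed length: 20

20


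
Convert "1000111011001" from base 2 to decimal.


Input: "1000111011001" in base 2
Positional expansion:
  Digit '1' (value 1) x 2^12 = 4096
  Digit '0' (value 0) x 2^11 = 0
  Digit '0' (value 0) x 2^10 = 0
  Digit '0' (value 0) x 2^9 = 0
  Digit '1' (value 1) x 2^8 = 256
  Digit '1' (value 1) x 2^7 = 128
  Digit '1' (value 1) x 2^6 = 64
  Digit '0' (value 0) x 2^5 = 0
  Digit '1' (value 1) x 2^4 = 16
  Digit '1' (value 1) x 2^3 = 8
  Digit '0' (value 0) x 2^2 = 0
  Digit '0' (value 0) x 2^1 = 0
  Digit '1' (value 1) x 2^0 = 1
Sum = 4569

4569


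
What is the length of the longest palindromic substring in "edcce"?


Input: "edcce"
Checking substrings for palindromes:
  [2:4] "cc" (len 2) => palindrome
Longest palindromic substring: "cc" with length 2

2


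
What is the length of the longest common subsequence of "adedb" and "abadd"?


LCS of "adedb" and "abadd"
DP table:
           a    b    a    d    d
      0    0    0    0    0    0
  a   0    1    1    1    1    1
  d   0    1    1    1    2    2
  e   0    1    1    1    2    2
  d   0    1    1    1    2    3
  b   0    1    2    2    2    3
LCS length = dp[5][5] = 3

3


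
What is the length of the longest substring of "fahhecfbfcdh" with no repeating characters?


Input: "fahhecfbfcdh"
Sliding window (track last position of each char):
  Position 0 ('f'): window [0,0] length 1 -- new best
  Position 1 ('a'): window [0,1] length 2 -- new best
  Position 2 ('h'): window [0,2] length 3 -- new best
  Position 3 ('h'): repeat (last at 2), move window start to 3
  Position 3 ('h'): window [3,3] length 1
  Position 4 ('e'): window [3,4] length 2
  Position 5 ('c'): window [3,5] length 3
  Position 6 ('f'): window [3,6] length 4 -- new best
  Position 7 ('b'): window [3,7] length 5 -- new best
  Position 8 ('f'): repeat (last at 6), move window start to 7
  Position 8 ('f'): window [7,8] length 2
  Position 9 ('c'): window [7,9] length 3
  Position 10 ('d'): window [7,10] length 4
  Position 11 ('h'): window [7,11] length 5
Longest substring with no repeats: "hecfb" with length 5

5


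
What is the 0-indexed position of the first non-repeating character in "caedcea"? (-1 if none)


Input: caedcea
Character frequencies:
  'a': 2
  'c': 2
  'd': 1
  'e': 2
Scanning left to right for freq == 1:
  Position 0 ('c'): freq=2, skip
  Position 1 ('a'): freq=2, skip
  Position 2 ('e'): freq=2, skip
  Position 3 ('d'): unique! => answer = 3

3


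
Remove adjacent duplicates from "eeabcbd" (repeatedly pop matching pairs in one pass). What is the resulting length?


Input: eeabcbd
Stack-based adjacent duplicate removal:
  Read 'e': push. Stack: e
  Read 'e': matches stack top 'e' => pop. Stack: (empty)
  Read 'a': push. Stack: a
  Read 'b': push. Stack: ab
  Read 'c': push. Stack: abc
  Read 'b': push. Stack: abcb
  Read 'd': push. Stack: abcbd
Final stack: "abcbd" (length 5)

5


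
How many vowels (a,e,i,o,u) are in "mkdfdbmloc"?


Input: mkdfdbmloc
Checking each character:
  'm' at position 0: consonant
  'k' at position 1: consonant
  'd' at position 2: consonant
  'f' at position 3: consonant
  'd' at position 4: consonant
  'b' at position 5: consonant
  'm' at position 6: consonant
  'l' at position 7: consonant
  'o' at position 8: vowel (running total: 1)
  'c' at position 9: consonant
Total vowels: 1

1


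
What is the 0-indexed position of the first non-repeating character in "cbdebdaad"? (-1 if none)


Input: cbdebdaad
Character frequencies:
  'a': 2
  'b': 2
  'c': 1
  'd': 3
  'e': 1
Scanning left to right for freq == 1:
  Position 0 ('c'): unique! => answer = 0

0


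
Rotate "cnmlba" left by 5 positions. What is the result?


Input: "cnmlba", rotate left by 5
First 5 characters: "cnmlb"
Remaining characters: "a"
Concatenate remaining + first: "a" + "cnmlb" = "acnmlb"

acnmlb


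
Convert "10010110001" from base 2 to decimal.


Input: "10010110001" in base 2
Positional expansion:
  Digit '1' (value 1) x 2^10 = 1024
  Digit '0' (value 0) x 2^9 = 0
  Digit '0' (value 0) x 2^8 = 0
  Digit '1' (value 1) x 2^7 = 128
  Digit '0' (value 0) x 2^6 = 0
  Digit '1' (value 1) x 2^5 = 32
  Digit '1' (value 1) x 2^4 = 16
  Digit '0' (value 0) x 2^3 = 0
  Digit '0' (value 0) x 2^2 = 0
  Digit '0' (value 0) x 2^1 = 0
  Digit '1' (value 1) x 2^0 = 1
Sum = 1201

1201


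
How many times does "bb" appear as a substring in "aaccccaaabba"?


Searching for "bb" in "aaccccaaabba"
Scanning each position:
  Position 0: "aa" => no
  Position 1: "ac" => no
  Position 2: "cc" => no
  Position 3: "cc" => no
  Position 4: "cc" => no
  Position 5: "ca" => no
  Position 6: "aa" => no
  Position 7: "aa" => no
  Position 8: "ab" => no
  Position 9: "bb" => MATCH
  Position 10: "ba" => no
Total occurrences: 1

1


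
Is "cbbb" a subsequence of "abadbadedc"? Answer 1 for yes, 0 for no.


Check if "cbbb" is a subsequence of "abadbadedc"
Greedy scan:
  Position 0 ('a'): no match needed
  Position 1 ('b'): no match needed
  Position 2 ('a'): no match needed
  Position 3 ('d'): no match needed
  Position 4 ('b'): no match needed
  Position 5 ('a'): no match needed
  Position 6 ('d'): no match needed
  Position 7 ('e'): no match needed
  Position 8 ('d'): no match needed
  Position 9 ('c'): matches sub[0] = 'c'
Only matched 1/4 characters => not a subsequence

0


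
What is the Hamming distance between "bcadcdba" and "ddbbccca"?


Comparing "bcadcdba" and "ddbbccca" position by position:
  Position 0: 'b' vs 'd' => differ
  Position 1: 'c' vs 'd' => differ
  Position 2: 'a' vs 'b' => differ
  Position 3: 'd' vs 'b' => differ
  Position 4: 'c' vs 'c' => same
  Position 5: 'd' vs 'c' => differ
  Position 6: 'b' vs 'c' => differ
  Position 7: 'a' vs 'a' => same
Total differences (Hamming distance): 6

6


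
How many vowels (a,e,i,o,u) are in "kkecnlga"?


Input: kkecnlga
Checking each character:
  'k' at position 0: consonant
  'k' at position 1: consonant
  'e' at position 2: vowel (running total: 1)
  'c' at position 3: consonant
  'n' at position 4: consonant
  'l' at position 5: consonant
  'g' at position 6: consonant
  'a' at position 7: vowel (running total: 2)
Total vowels: 2

2


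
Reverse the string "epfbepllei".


Input: epfbepllei
Reading characters right to left:
  Position 9: 'i'
  Position 8: 'e'
  Position 7: 'l'
  Position 6: 'l'
  Position 5: 'p'
  Position 4: 'e'
  Position 3: 'b'
  Position 2: 'f'
  Position 1: 'p'
  Position 0: 'e'
Reversed: iellpebfpe

iellpebfpe


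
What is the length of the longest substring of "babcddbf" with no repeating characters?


Input: "babcddbf"
Sliding window (track last position of each char):
  Position 0 ('b'): window [0,0] length 1 -- new best
  Position 1 ('a'): window [0,1] length 2 -- new best
  Position 2 ('b'): repeat (last at 0), move window start to 1
  Position 2 ('b'): window [1,2] length 2
  Position 3 ('c'): window [1,3] length 3 -- new best
  Position 4 ('d'): window [1,4] length 4 -- new best
  Position 5 ('d'): repeat (last at 4), move window start to 5
  Position 5 ('d'): window [5,5] length 1
  Position 6 ('b'): window [5,6] length 2
  Position 7 ('f'): window [5,7] length 3
Longest substring with no repeats: "abcd" with length 4

4


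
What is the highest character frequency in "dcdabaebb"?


Input: dcdabaebb
Character counts:
  'a': 2
  'b': 3
  'c': 1
  'd': 2
  'e': 1
Maximum frequency: 3

3


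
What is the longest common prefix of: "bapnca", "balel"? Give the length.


Words: bapnca, balel
  Position 0: all 'b' => match
  Position 1: all 'a' => match
  Position 2: ('p', 'l') => mismatch, stop
LCP = "ba" (length 2)

2


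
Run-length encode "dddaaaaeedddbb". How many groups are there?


Input: dddaaaaeedddbb
Scanning for consecutive runs:
  Group 1: 'd' x 3 (positions 0-2)
  Group 2: 'a' x 4 (positions 3-6)
  Group 3: 'e' x 2 (positions 7-8)
  Group 4: 'd' x 3 (positions 9-11)
  Group 5: 'b' x 2 (positions 12-13)
Total groups: 5

5


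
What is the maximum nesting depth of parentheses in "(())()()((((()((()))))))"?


Input: "(())()()((((()((()))))))"
Tracking depth:
  Position 0 '(': depth becomes 1
  Position 1 '(': depth becomes 2
  Position 2 ')': depth becomes 1
  Position 3 ')': depth becomes 0
  Position 4 '(': depth becomes 1
  Position 5 ')': depth becomes 0
  Position 6 '(': depth becomes 1
  Position 7 ')': depth becomes 0
  Position 8 '(': depth becomes 1
  Position 9 '(': depth becomes 2
  Position 10 '(': depth becomes 3
  Position 11 '(': depth becomes 4
  Position 12 '(': depth becomes 5
  Position 13 ')': depth becomes 4
  Position 14 '(': depth becomes 5
  Position 15 '(': depth becomes 6
  Position 16 '(': depth becomes 7
  Position 17 ')': depth becomes 6
  Position 18 ')': depth becomes 5
  Position 19 ')': depth becomes 4
  Position 20 ')': depth becomes 3
  Position 21 ')': depth becomes 2
  Position 22 ')': depth becomes 1
  Position 23 ')': depth becomes 0
Maximum depth reached: 7

7


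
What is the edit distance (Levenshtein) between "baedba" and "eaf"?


Computing edit distance: "baedba" -> "eaf"
DP table:
           e    a    f
      0    1    2    3
  b   1    1    2    3
  a   2    2    1    2
  e   3    2    2    2
  d   4    3    3    3
  b   5    4    4    4
  a   6    5    4    5
Edit distance = dp[6][3] = 5

5


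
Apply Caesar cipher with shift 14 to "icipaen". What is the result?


Caesar cipher: shift "icipaen" by 14
  'i' (pos 8) + 14 = pos 22 = 'w'
  'c' (pos 2) + 14 = pos 16 = 'q'
  'i' (pos 8) + 14 = pos 22 = 'w'
  'p' (pos 15) + 14 = pos 3 = 'd'
  'a' (pos 0) + 14 = pos 14 = 'o'
  'e' (pos 4) + 14 = pos 18 = 's'
  'n' (pos 13) + 14 = pos 1 = 'b'
Result: wqwdosb

wqwdosb


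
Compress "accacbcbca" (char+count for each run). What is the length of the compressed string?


Input: accacbcbca
Runs:
  'a' x 1 => "a1"
  'c' x 2 => "c2"
  'a' x 1 => "a1"
  'c' x 1 => "c1"
  'b' x 1 => "b1"
  'c' x 1 => "c1"
  'b' x 1 => "b1"
  'c' x 1 => "c1"
  'a' x 1 => "a1"
Compressed: "a1c2a1c1b1c1b1c1a1"
Compressed length: 18

18


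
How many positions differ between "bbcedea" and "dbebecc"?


Comparing "bbcedea" and "dbebecc" position by position:
  Position 0: 'b' vs 'd' => DIFFER
  Position 1: 'b' vs 'b' => same
  Position 2: 'c' vs 'e' => DIFFER
  Position 3: 'e' vs 'b' => DIFFER
  Position 4: 'd' vs 'e' => DIFFER
  Position 5: 'e' vs 'c' => DIFFER
  Position 6: 'a' vs 'c' => DIFFER
Positions that differ: 6

6


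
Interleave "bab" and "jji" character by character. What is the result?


Interleaving "bab" and "jji":
  Position 0: 'b' from first, 'j' from second => "bj"
  Position 1: 'a' from first, 'j' from second => "aj"
  Position 2: 'b' from first, 'i' from second => "bi"
Result: bjajbi

bjajbi


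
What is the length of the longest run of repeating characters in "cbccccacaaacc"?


Input: "cbccccacaaacc"
Scanning for longest run:
  Position 1 ('b'): new char, reset run to 1
  Position 2 ('c'): new char, reset run to 1
  Position 3 ('c'): continues run of 'c', length=2
  Position 4 ('c'): continues run of 'c', length=3
  Position 5 ('c'): continues run of 'c', length=4
  Position 6 ('a'): new char, reset run to 1
  Position 7 ('c'): new char, reset run to 1
  Position 8 ('a'): new char, reset run to 1
  Position 9 ('a'): continues run of 'a', length=2
  Position 10 ('a'): continues run of 'a', length=3
  Position 11 ('c'): new char, reset run to 1
  Position 12 ('c'): continues run of 'c', length=2
Longest run: 'c' with length 4

4


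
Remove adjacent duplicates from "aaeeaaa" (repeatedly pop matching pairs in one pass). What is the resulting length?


Input: aaeeaaa
Stack-based adjacent duplicate removal:
  Read 'a': push. Stack: a
  Read 'a': matches stack top 'a' => pop. Stack: (empty)
  Read 'e': push. Stack: e
  Read 'e': matches stack top 'e' => pop. Stack: (empty)
  Read 'a': push. Stack: a
  Read 'a': matches stack top 'a' => pop. Stack: (empty)
  Read 'a': push. Stack: a
Final stack: "a" (length 1)

1


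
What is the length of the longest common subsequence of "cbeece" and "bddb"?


LCS of "cbeece" and "bddb"
DP table:
           b    d    d    b
      0    0    0    0    0
  c   0    0    0    0    0
  b   0    1    1    1    1
  e   0    1    1    1    1
  e   0    1    1    1    1
  c   0    1    1    1    1
  e   0    1    1    1    1
LCS length = dp[6][4] = 1

1


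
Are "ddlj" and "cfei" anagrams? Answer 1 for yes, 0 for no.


Strings: "ddlj", "cfei"
Sorted first:  ddjl
Sorted second: cefi
Differ at position 0: 'd' vs 'c' => not anagrams

0


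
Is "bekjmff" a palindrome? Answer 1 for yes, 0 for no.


Input: bekjmff
Reversed: ffmjkeb
  Compare pos 0 ('b') with pos 6 ('f'): MISMATCH
  Compare pos 1 ('e') with pos 5 ('f'): MISMATCH
  Compare pos 2 ('k') with pos 4 ('m'): MISMATCH
Result: not a palindrome

0


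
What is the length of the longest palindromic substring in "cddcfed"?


Input: "cddcfed"
Checking substrings for palindromes:
  [0:4] "cddc" (len 4) => palindrome
  [1:3] "dd" (len 2) => palindrome
Longest palindromic substring: "cddc" with length 4

4


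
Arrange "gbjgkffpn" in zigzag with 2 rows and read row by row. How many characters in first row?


Zigzag "gbjgkffpn" into 2 rows:
Placing characters:
  'g' => row 0
  'b' => row 1
  'j' => row 0
  'g' => row 1
  'k' => row 0
  'f' => row 1
  'f' => row 0
  'p' => row 1
  'n' => row 0
Rows:
  Row 0: "gjkfn"
  Row 1: "bgfp"
First row length: 5

5


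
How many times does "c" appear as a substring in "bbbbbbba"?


Searching for "c" in "bbbbbbba"
Scanning each position:
  Position 0: "b" => no
  Position 1: "b" => no
  Position 2: "b" => no
  Position 3: "b" => no
  Position 4: "b" => no
  Position 5: "b" => no
  Position 6: "b" => no
  Position 7: "a" => no
Total occurrences: 0

0


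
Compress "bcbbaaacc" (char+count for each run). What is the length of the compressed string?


Input: bcbbaaacc
Runs:
  'b' x 1 => "b1"
  'c' x 1 => "c1"
  'b' x 2 => "b2"
  'a' x 3 => "a3"
  'c' x 2 => "c2"
Compressed: "b1c1b2a3c2"
Compressed length: 10

10


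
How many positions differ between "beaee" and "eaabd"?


Comparing "beaee" and "eaabd" position by position:
  Position 0: 'b' vs 'e' => DIFFER
  Position 1: 'e' vs 'a' => DIFFER
  Position 2: 'a' vs 'a' => same
  Position 3: 'e' vs 'b' => DIFFER
  Position 4: 'e' vs 'd' => DIFFER
Positions that differ: 4

4


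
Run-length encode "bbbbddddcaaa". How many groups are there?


Input: bbbbddddcaaa
Scanning for consecutive runs:
  Group 1: 'b' x 4 (positions 0-3)
  Group 2: 'd' x 4 (positions 4-7)
  Group 3: 'c' x 1 (positions 8-8)
  Group 4: 'a' x 3 (positions 9-11)
Total groups: 4

4


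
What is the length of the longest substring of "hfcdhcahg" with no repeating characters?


Input: "hfcdhcahg"
Sliding window (track last position of each char):
  Position 0 ('h'): window [0,0] length 1 -- new best
  Position 1 ('f'): window [0,1] length 2 -- new best
  Position 2 ('c'): window [0,2] length 3 -- new best
  Position 3 ('d'): window [0,3] length 4 -- new best
  Position 4 ('h'): repeat (last at 0), move window start to 1
  Position 4 ('h'): window [1,4] length 4
  Position 5 ('c'): repeat (last at 2), move window start to 3
  Position 5 ('c'): window [3,5] length 3
  Position 6 ('a'): window [3,6] length 4
  Position 7 ('h'): repeat (last at 4), move window start to 5
  Position 7 ('h'): window [5,7] length 3
  Position 8 ('g'): window [5,8] length 4
Longest substring with no repeats: "hfcd" with length 4

4


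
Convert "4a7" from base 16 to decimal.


Input: "4a7" in base 16
Positional expansion:
  Digit '4' (value 4) x 16^2 = 1024
  Digit 'a' (value 10) x 16^1 = 160
  Digit '7' (value 7) x 16^0 = 7
Sum = 1191

1191


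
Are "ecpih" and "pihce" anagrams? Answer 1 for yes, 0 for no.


Strings: "ecpih", "pihce"
Sorted first:  cehip
Sorted second: cehip
Sorted forms match => anagrams

1


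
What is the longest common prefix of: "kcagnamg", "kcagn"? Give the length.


Words: kcagnamg, kcagn
  Position 0: all 'k' => match
  Position 1: all 'c' => match
  Position 2: all 'a' => match
  Position 3: all 'g' => match
  Position 4: all 'n' => match
LCP = "kcagn" (length 5)

5


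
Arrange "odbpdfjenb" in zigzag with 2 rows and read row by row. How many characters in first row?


Zigzag "odbpdfjenb" into 2 rows:
Placing characters:
  'o' => row 0
  'd' => row 1
  'b' => row 0
  'p' => row 1
  'd' => row 0
  'f' => row 1
  'j' => row 0
  'e' => row 1
  'n' => row 0
  'b' => row 1
Rows:
  Row 0: "obdjn"
  Row 1: "dpfeb"
First row length: 5

5


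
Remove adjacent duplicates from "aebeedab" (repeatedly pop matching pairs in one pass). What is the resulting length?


Input: aebeedab
Stack-based adjacent duplicate removal:
  Read 'a': push. Stack: a
  Read 'e': push. Stack: ae
  Read 'b': push. Stack: aeb
  Read 'e': push. Stack: aebe
  Read 'e': matches stack top 'e' => pop. Stack: aeb
  Read 'd': push. Stack: aebd
  Read 'a': push. Stack: aebda
  Read 'b': push. Stack: aebdab
Final stack: "aebdab" (length 6)

6


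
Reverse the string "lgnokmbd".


Input: lgnokmbd
Reading characters right to left:
  Position 7: 'd'
  Position 6: 'b'
  Position 5: 'm'
  Position 4: 'k'
  Position 3: 'o'
  Position 2: 'n'
  Position 1: 'g'
  Position 0: 'l'
Reversed: dbmkongl

dbmkongl


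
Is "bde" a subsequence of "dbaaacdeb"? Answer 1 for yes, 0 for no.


Check if "bde" is a subsequence of "dbaaacdeb"
Greedy scan:
  Position 0 ('d'): no match needed
  Position 1 ('b'): matches sub[0] = 'b'
  Position 2 ('a'): no match needed
  Position 3 ('a'): no match needed
  Position 4 ('a'): no match needed
  Position 5 ('c'): no match needed
  Position 6 ('d'): matches sub[1] = 'd'
  Position 7 ('e'): matches sub[2] = 'e'
  Position 8 ('b'): no match needed
All 3 characters matched => is a subsequence

1


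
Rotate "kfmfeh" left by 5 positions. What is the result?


Input: "kfmfeh", rotate left by 5
First 5 characters: "kfmfe"
Remaining characters: "h"
Concatenate remaining + first: "h" + "kfmfe" = "hkfmfe"

hkfmfe


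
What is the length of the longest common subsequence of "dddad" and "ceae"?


LCS of "dddad" and "ceae"
DP table:
           c    e    a    e
      0    0    0    0    0
  d   0    0    0    0    0
  d   0    0    0    0    0
  d   0    0    0    0    0
  a   0    0    0    1    1
  d   0    0    0    1    1
LCS length = dp[5][4] = 1

1


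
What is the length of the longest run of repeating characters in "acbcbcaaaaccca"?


Input: "acbcbcaaaaccca"
Scanning for longest run:
  Position 1 ('c'): new char, reset run to 1
  Position 2 ('b'): new char, reset run to 1
  Position 3 ('c'): new char, reset run to 1
  Position 4 ('b'): new char, reset run to 1
  Position 5 ('c'): new char, reset run to 1
  Position 6 ('a'): new char, reset run to 1
  Position 7 ('a'): continues run of 'a', length=2
  Position 8 ('a'): continues run of 'a', length=3
  Position 9 ('a'): continues run of 'a', length=4
  Position 10 ('c'): new char, reset run to 1
  Position 11 ('c'): continues run of 'c', length=2
  Position 12 ('c'): continues run of 'c', length=3
  Position 13 ('a'): new char, reset run to 1
Longest run: 'a' with length 4

4


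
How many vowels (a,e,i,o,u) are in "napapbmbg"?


Input: napapbmbg
Checking each character:
  'n' at position 0: consonant
  'a' at position 1: vowel (running total: 1)
  'p' at position 2: consonant
  'a' at position 3: vowel (running total: 2)
  'p' at position 4: consonant
  'b' at position 5: consonant
  'm' at position 6: consonant
  'b' at position 7: consonant
  'g' at position 8: consonant
Total vowels: 2

2


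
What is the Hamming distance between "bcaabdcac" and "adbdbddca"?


Comparing "bcaabdcac" and "adbdbddca" position by position:
  Position 0: 'b' vs 'a' => differ
  Position 1: 'c' vs 'd' => differ
  Position 2: 'a' vs 'b' => differ
  Position 3: 'a' vs 'd' => differ
  Position 4: 'b' vs 'b' => same
  Position 5: 'd' vs 'd' => same
  Position 6: 'c' vs 'd' => differ
  Position 7: 'a' vs 'c' => differ
  Position 8: 'c' vs 'a' => differ
Total differences (Hamming distance): 7

7


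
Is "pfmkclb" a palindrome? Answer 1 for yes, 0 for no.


Input: pfmkclb
Reversed: blckmfp
  Compare pos 0 ('p') with pos 6 ('b'): MISMATCH
  Compare pos 1 ('f') with pos 5 ('l'): MISMATCH
  Compare pos 2 ('m') with pos 4 ('c'): MISMATCH
Result: not a palindrome

0


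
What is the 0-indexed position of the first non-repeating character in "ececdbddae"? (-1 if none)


Input: ececdbddae
Character frequencies:
  'a': 1
  'b': 1
  'c': 2
  'd': 3
  'e': 3
Scanning left to right for freq == 1:
  Position 0 ('e'): freq=3, skip
  Position 1 ('c'): freq=2, skip
  Position 2 ('e'): freq=3, skip
  Position 3 ('c'): freq=2, skip
  Position 4 ('d'): freq=3, skip
  Position 5 ('b'): unique! => answer = 5

5


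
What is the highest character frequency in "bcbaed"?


Input: bcbaed
Character counts:
  'a': 1
  'b': 2
  'c': 1
  'd': 1
  'e': 1
Maximum frequency: 2

2


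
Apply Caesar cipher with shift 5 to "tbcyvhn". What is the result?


Caesar cipher: shift "tbcyvhn" by 5
  't' (pos 19) + 5 = pos 24 = 'y'
  'b' (pos 1) + 5 = pos 6 = 'g'
  'c' (pos 2) + 5 = pos 7 = 'h'
  'y' (pos 24) + 5 = pos 3 = 'd'
  'v' (pos 21) + 5 = pos 0 = 'a'
  'h' (pos 7) + 5 = pos 12 = 'm'
  'n' (pos 13) + 5 = pos 18 = 's'
Result: yghdams

yghdams


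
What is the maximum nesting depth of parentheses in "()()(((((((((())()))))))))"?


Input: "()()(((((((((())()))))))))"
Tracking depth:
  Position 0 '(': depth becomes 1
  Position 1 ')': depth becomes 0
  Position 2 '(': depth becomes 1
  Position 3 ')': depth becomes 0
  Position 4 '(': depth becomes 1
  Position 5 '(': depth becomes 2
  Position 6 '(': depth becomes 3
  Position 7 '(': depth becomes 4
  Position 8 '(': depth becomes 5
  Position 9 '(': depth becomes 6
  Position 10 '(': depth becomes 7
  Position 11 '(': depth becomes 8
  Position 12 '(': depth becomes 9
  Position 13 '(': depth becomes 10
  Position 14 ')': depth becomes 9
  Position 15 ')': depth becomes 8
  Position 16 '(': depth becomes 9
  Position 17 ')': depth becomes 8
  Position 18 ')': depth becomes 7
  Position 19 ')': depth becomes 6
  Position 20 ')': depth becomes 5
  Position 21 ')': depth becomes 4
  Position 22 ')': depth becomes 3
  Position 23 ')': depth becomes 2
  Position 24 ')': depth becomes 1
  Position 25 ')': depth becomes 0
Maximum depth reached: 10

10


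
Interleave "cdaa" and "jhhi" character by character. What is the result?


Interleaving "cdaa" and "jhhi":
  Position 0: 'c' from first, 'j' from second => "cj"
  Position 1: 'd' from first, 'h' from second => "dh"
  Position 2: 'a' from first, 'h' from second => "ah"
  Position 3: 'a' from first, 'i' from second => "ai"
Result: cjdhahai

cjdhahai


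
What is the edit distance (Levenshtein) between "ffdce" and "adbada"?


Computing edit distance: "ffdce" -> "adbada"
DP table:
           a    d    b    a    d    a
      0    1    2    3    4    5    6
  f   1    1    2    3    4    5    6
  f   2    2    2    3    4    5    6
  d   3    3    2    3    4    4    5
  c   4    4    3    3    4    5    5
  e   5    5    4    4    4    5    6
Edit distance = dp[5][6] = 6

6


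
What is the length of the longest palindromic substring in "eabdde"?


Input: "eabdde"
Checking substrings for palindromes:
  [3:5] "dd" (len 2) => palindrome
Longest palindromic substring: "dd" with length 2

2


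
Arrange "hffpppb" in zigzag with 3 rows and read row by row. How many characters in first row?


Zigzag "hffpppb" into 3 rows:
Placing characters:
  'h' => row 0
  'f' => row 1
  'f' => row 2
  'p' => row 1
  'p' => row 0
  'p' => row 1
  'b' => row 2
Rows:
  Row 0: "hp"
  Row 1: "fpp"
  Row 2: "fb"
First row length: 2

2


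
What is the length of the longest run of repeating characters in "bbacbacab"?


Input: "bbacbacab"
Scanning for longest run:
  Position 1 ('b'): continues run of 'b', length=2
  Position 2 ('a'): new char, reset run to 1
  Position 3 ('c'): new char, reset run to 1
  Position 4 ('b'): new char, reset run to 1
  Position 5 ('a'): new char, reset run to 1
  Position 6 ('c'): new char, reset run to 1
  Position 7 ('a'): new char, reset run to 1
  Position 8 ('b'): new char, reset run to 1
Longest run: 'b' with length 2

2


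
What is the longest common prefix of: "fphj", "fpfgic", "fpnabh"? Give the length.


Words: fphj, fpfgic, fpnabh
  Position 0: all 'f' => match
  Position 1: all 'p' => match
  Position 2: ('h', 'f', 'n') => mismatch, stop
LCP = "fp" (length 2)

2


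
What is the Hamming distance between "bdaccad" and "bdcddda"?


Comparing "bdaccad" and "bdcddda" position by position:
  Position 0: 'b' vs 'b' => same
  Position 1: 'd' vs 'd' => same
  Position 2: 'a' vs 'c' => differ
  Position 3: 'c' vs 'd' => differ
  Position 4: 'c' vs 'd' => differ
  Position 5: 'a' vs 'd' => differ
  Position 6: 'd' vs 'a' => differ
Total differences (Hamming distance): 5

5


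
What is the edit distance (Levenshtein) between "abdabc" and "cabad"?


Computing edit distance: "abdabc" -> "cabad"
DP table:
           c    a    b    a    d
      0    1    2    3    4    5
  a   1    1    1    2    3    4
  b   2    2    2    1    2    3
  d   3    3    3    2    2    2
  a   4    4    3    3    2    3
  b   5    5    4    3    3    3
  c   6    5    5    4    4    4
Edit distance = dp[6][5] = 4

4


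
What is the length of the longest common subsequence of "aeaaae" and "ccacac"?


LCS of "aeaaae" and "ccacac"
DP table:
           c    c    a    c    a    c
      0    0    0    0    0    0    0
  a   0    0    0    1    1    1    1
  e   0    0    0    1    1    1    1
  a   0    0    0    1    1    2    2
  a   0    0    0    1    1    2    2
  a   0    0    0    1    1    2    2
  e   0    0    0    1    1    2    2
LCS length = dp[6][6] = 2

2


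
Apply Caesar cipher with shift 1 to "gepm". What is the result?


Caesar cipher: shift "gepm" by 1
  'g' (pos 6) + 1 = pos 7 = 'h'
  'e' (pos 4) + 1 = pos 5 = 'f'
  'p' (pos 15) + 1 = pos 16 = 'q'
  'm' (pos 12) + 1 = pos 13 = 'n'
Result: hfqn

hfqn


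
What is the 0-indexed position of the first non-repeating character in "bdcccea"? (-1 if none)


Input: bdcccea
Character frequencies:
  'a': 1
  'b': 1
  'c': 3
  'd': 1
  'e': 1
Scanning left to right for freq == 1:
  Position 0 ('b'): unique! => answer = 0

0


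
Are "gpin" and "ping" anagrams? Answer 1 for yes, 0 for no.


Strings: "gpin", "ping"
Sorted first:  ginp
Sorted second: ginp
Sorted forms match => anagrams

1


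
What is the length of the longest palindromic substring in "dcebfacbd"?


Input: "dcebfacbd"
Checking substrings for palindromes:
  No multi-char palindromic substrings found
Longest palindromic substring: "d" with length 1

1


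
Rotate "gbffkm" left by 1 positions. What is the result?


Input: "gbffkm", rotate left by 1
First 1 characters: "g"
Remaining characters: "bffkm"
Concatenate remaining + first: "bffkm" + "g" = "bffkmg"

bffkmg


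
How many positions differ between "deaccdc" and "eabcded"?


Comparing "deaccdc" and "eabcded" position by position:
  Position 0: 'd' vs 'e' => DIFFER
  Position 1: 'e' vs 'a' => DIFFER
  Position 2: 'a' vs 'b' => DIFFER
  Position 3: 'c' vs 'c' => same
  Position 4: 'c' vs 'd' => DIFFER
  Position 5: 'd' vs 'e' => DIFFER
  Position 6: 'c' vs 'd' => DIFFER
Positions that differ: 6

6


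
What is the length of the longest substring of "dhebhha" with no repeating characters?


Input: "dhebhha"
Sliding window (track last position of each char):
  Position 0 ('d'): window [0,0] length 1 -- new best
  Position 1 ('h'): window [0,1] length 2 -- new best
  Position 2 ('e'): window [0,2] length 3 -- new best
  Position 3 ('b'): window [0,3] length 4 -- new best
  Position 4 ('h'): repeat (last at 1), move window start to 2
  Position 4 ('h'): window [2,4] length 3
  Position 5 ('h'): repeat (last at 4), move window start to 5
  Position 5 ('h'): window [5,5] length 1
  Position 6 ('a'): window [5,6] length 2
Longest substring with no repeats: "dheb" with length 4

4


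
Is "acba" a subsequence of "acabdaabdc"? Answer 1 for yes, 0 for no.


Check if "acba" is a subsequence of "acabdaabdc"
Greedy scan:
  Position 0 ('a'): matches sub[0] = 'a'
  Position 1 ('c'): matches sub[1] = 'c'
  Position 2 ('a'): no match needed
  Position 3 ('b'): matches sub[2] = 'b'
  Position 4 ('d'): no match needed
  Position 5 ('a'): matches sub[3] = 'a'
  Position 6 ('a'): no match needed
  Position 7 ('b'): no match needed
  Position 8 ('d'): no match needed
  Position 9 ('c'): no match needed
All 4 characters matched => is a subsequence

1


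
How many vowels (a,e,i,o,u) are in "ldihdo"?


Input: ldihdo
Checking each character:
  'l' at position 0: consonant
  'd' at position 1: consonant
  'i' at position 2: vowel (running total: 1)
  'h' at position 3: consonant
  'd' at position 4: consonant
  'o' at position 5: vowel (running total: 2)
Total vowels: 2

2


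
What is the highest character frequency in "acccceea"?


Input: acccceea
Character counts:
  'a': 2
  'c': 4
  'e': 2
Maximum frequency: 4

4


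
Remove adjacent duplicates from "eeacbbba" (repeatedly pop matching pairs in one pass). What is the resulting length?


Input: eeacbbba
Stack-based adjacent duplicate removal:
  Read 'e': push. Stack: e
  Read 'e': matches stack top 'e' => pop. Stack: (empty)
  Read 'a': push. Stack: a
  Read 'c': push. Stack: ac
  Read 'b': push. Stack: acb
  Read 'b': matches stack top 'b' => pop. Stack: ac
  Read 'b': push. Stack: acb
  Read 'a': push. Stack: acba
Final stack: "acba" (length 4)

4


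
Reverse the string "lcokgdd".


Input: lcokgdd
Reading characters right to left:
  Position 6: 'd'
  Position 5: 'd'
  Position 4: 'g'
  Position 3: 'k'
  Position 2: 'o'
  Position 1: 'c'
  Position 0: 'l'
Reversed: ddgkocl

ddgkocl


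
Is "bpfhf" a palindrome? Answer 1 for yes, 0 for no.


Input: bpfhf
Reversed: fhfpb
  Compare pos 0 ('b') with pos 4 ('f'): MISMATCH
  Compare pos 1 ('p') with pos 3 ('h'): MISMATCH
Result: not a palindrome

0


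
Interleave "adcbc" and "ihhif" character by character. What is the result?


Interleaving "adcbc" and "ihhif":
  Position 0: 'a' from first, 'i' from second => "ai"
  Position 1: 'd' from first, 'h' from second => "dh"
  Position 2: 'c' from first, 'h' from second => "ch"
  Position 3: 'b' from first, 'i' from second => "bi"
  Position 4: 'c' from first, 'f' from second => "cf"
Result: aidhchbicf

aidhchbicf


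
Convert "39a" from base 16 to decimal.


Input: "39a" in base 16
Positional expansion:
  Digit '3' (value 3) x 16^2 = 768
  Digit '9' (value 9) x 16^1 = 144
  Digit 'a' (value 10) x 16^0 = 10
Sum = 922

922


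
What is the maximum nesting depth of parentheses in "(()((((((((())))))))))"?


Input: "(()((((((((())))))))))"
Tracking depth:
  Position 0 '(': depth becomes 1
  Position 1 '(': depth becomes 2
  Position 2 ')': depth becomes 1
  Position 3 '(': depth becomes 2
  Position 4 '(': depth becomes 3
  Position 5 '(': depth becomes 4
  Position 6 '(': depth becomes 5
  Position 7 '(': depth becomes 6
  Position 8 '(': depth becomes 7
  Position 9 '(': depth becomes 8
  Position 10 '(': depth becomes 9
  Position 11 '(': depth becomes 10
  Position 12 ')': depth becomes 9
  Position 13 ')': depth becomes 8
  Position 14 ')': depth becomes 7
  Position 15 ')': depth becomes 6
  Position 16 ')': depth becomes 5
  Position 17 ')': depth becomes 4
  Position 18 ')': depth becomes 3
  Position 19 ')': depth becomes 2
  Position 20 ')': depth becomes 1
  Position 21 ')': depth becomes 0
Maximum depth reached: 10

10


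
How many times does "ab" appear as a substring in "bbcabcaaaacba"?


Searching for "ab" in "bbcabcaaaacba"
Scanning each position:
  Position 0: "bb" => no
  Position 1: "bc" => no
  Position 2: "ca" => no
  Position 3: "ab" => MATCH
  Position 4: "bc" => no
  Position 5: "ca" => no
  Position 6: "aa" => no
  Position 7: "aa" => no
  Position 8: "aa" => no
  Position 9: "ac" => no
  Position 10: "cb" => no
  Position 11: "ba" => no
Total occurrences: 1

1


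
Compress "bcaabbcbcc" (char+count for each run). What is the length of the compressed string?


Input: bcaabbcbcc
Runs:
  'b' x 1 => "b1"
  'c' x 1 => "c1"
  'a' x 2 => "a2"
  'b' x 2 => "b2"
  'c' x 1 => "c1"
  'b' x 1 => "b1"
  'c' x 2 => "c2"
Compressed: "b1c1a2b2c1b1c2"
Compressed length: 14

14


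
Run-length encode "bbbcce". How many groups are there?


Input: bbbcce
Scanning for consecutive runs:
  Group 1: 'b' x 3 (positions 0-2)
  Group 2: 'c' x 2 (positions 3-4)
  Group 3: 'e' x 1 (positions 5-5)
Total groups: 3

3


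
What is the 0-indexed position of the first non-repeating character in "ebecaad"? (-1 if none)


Input: ebecaad
Character frequencies:
  'a': 2
  'b': 1
  'c': 1
  'd': 1
  'e': 2
Scanning left to right for freq == 1:
  Position 0 ('e'): freq=2, skip
  Position 1 ('b'): unique! => answer = 1

1


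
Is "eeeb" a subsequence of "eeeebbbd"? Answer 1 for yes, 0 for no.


Check if "eeeb" is a subsequence of "eeeebbbd"
Greedy scan:
  Position 0 ('e'): matches sub[0] = 'e'
  Position 1 ('e'): matches sub[1] = 'e'
  Position 2 ('e'): matches sub[2] = 'e'
  Position 3 ('e'): no match needed
  Position 4 ('b'): matches sub[3] = 'b'
  Position 5 ('b'): no match needed
  Position 6 ('b'): no match needed
  Position 7 ('d'): no match needed
All 4 characters matched => is a subsequence

1


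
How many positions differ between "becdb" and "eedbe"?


Comparing "becdb" and "eedbe" position by position:
  Position 0: 'b' vs 'e' => DIFFER
  Position 1: 'e' vs 'e' => same
  Position 2: 'c' vs 'd' => DIFFER
  Position 3: 'd' vs 'b' => DIFFER
  Position 4: 'b' vs 'e' => DIFFER
Positions that differ: 4

4


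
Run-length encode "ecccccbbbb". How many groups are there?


Input: ecccccbbbb
Scanning for consecutive runs:
  Group 1: 'e' x 1 (positions 0-0)
  Group 2: 'c' x 5 (positions 1-5)
  Group 3: 'b' x 4 (positions 6-9)
Total groups: 3

3


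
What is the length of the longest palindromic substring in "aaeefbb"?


Input: "aaeefbb"
Checking substrings for palindromes:
  [0:2] "aa" (len 2) => palindrome
  [2:4] "ee" (len 2) => palindrome
  [5:7] "bb" (len 2) => palindrome
Longest palindromic substring: "aa" with length 2

2


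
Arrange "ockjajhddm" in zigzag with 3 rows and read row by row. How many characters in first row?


Zigzag "ockjajhddm" into 3 rows:
Placing characters:
  'o' => row 0
  'c' => row 1
  'k' => row 2
  'j' => row 1
  'a' => row 0
  'j' => row 1
  'h' => row 2
  'd' => row 1
  'd' => row 0
  'm' => row 1
Rows:
  Row 0: "oad"
  Row 1: "cjjdm"
  Row 2: "kh"
First row length: 3

3


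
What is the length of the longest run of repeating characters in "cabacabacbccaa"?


Input: "cabacabacbccaa"
Scanning for longest run:
  Position 1 ('a'): new char, reset run to 1
  Position 2 ('b'): new char, reset run to 1
  Position 3 ('a'): new char, reset run to 1
  Position 4 ('c'): new char, reset run to 1
  Position 5 ('a'): new char, reset run to 1
  Position 6 ('b'): new char, reset run to 1
  Position 7 ('a'): new char, reset run to 1
  Position 8 ('c'): new char, reset run to 1
  Position 9 ('b'): new char, reset run to 1
  Position 10 ('c'): new char, reset run to 1
  Position 11 ('c'): continues run of 'c', length=2
  Position 12 ('a'): new char, reset run to 1
  Position 13 ('a'): continues run of 'a', length=2
Longest run: 'c' with length 2

2


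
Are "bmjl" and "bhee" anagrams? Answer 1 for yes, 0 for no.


Strings: "bmjl", "bhee"
Sorted first:  bjlm
Sorted second: beeh
Differ at position 1: 'j' vs 'e' => not anagrams

0


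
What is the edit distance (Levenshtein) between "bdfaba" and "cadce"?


Computing edit distance: "bdfaba" -> "cadce"
DP table:
           c    a    d    c    e
      0    1    2    3    4    5
  b   1    1    2    3    4    5
  d   2    2    2    2    3    4
  f   3    3    3    3    3    4
  a   4    4    3    4    4    4
  b   5    5    4    4    5    5
  a   6    6    5    5    5    6
Edit distance = dp[6][5] = 6

6


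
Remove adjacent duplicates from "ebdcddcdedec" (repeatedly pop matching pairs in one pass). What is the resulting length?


Input: ebdcddcdedec
Stack-based adjacent duplicate removal:
  Read 'e': push. Stack: e
  Read 'b': push. Stack: eb
  Read 'd': push. Stack: ebd
  Read 'c': push. Stack: ebdc
  Read 'd': push. Stack: ebdcd
  Read 'd': matches stack top 'd' => pop. Stack: ebdc
  Read 'c': matches stack top 'c' => pop. Stack: ebd
  Read 'd': matches stack top 'd' => pop. Stack: eb
  Read 'e': push. Stack: ebe
  Read 'd': push. Stack: ebed
  Read 'e': push. Stack: ebede
  Read 'c': push. Stack: ebedec
Final stack: "ebedec" (length 6)

6


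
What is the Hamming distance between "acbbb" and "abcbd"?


Comparing "acbbb" and "abcbd" position by position:
  Position 0: 'a' vs 'a' => same
  Position 1: 'c' vs 'b' => differ
  Position 2: 'b' vs 'c' => differ
  Position 3: 'b' vs 'b' => same
  Position 4: 'b' vs 'd' => differ
Total differences (Hamming distance): 3

3


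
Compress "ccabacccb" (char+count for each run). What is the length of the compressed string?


Input: ccabacccb
Runs:
  'c' x 2 => "c2"
  'a' x 1 => "a1"
  'b' x 1 => "b1"
  'a' x 1 => "a1"
  'c' x 3 => "c3"
  'b' x 1 => "b1"
Compressed: "c2a1b1a1c3b1"
Compressed length: 12

12
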